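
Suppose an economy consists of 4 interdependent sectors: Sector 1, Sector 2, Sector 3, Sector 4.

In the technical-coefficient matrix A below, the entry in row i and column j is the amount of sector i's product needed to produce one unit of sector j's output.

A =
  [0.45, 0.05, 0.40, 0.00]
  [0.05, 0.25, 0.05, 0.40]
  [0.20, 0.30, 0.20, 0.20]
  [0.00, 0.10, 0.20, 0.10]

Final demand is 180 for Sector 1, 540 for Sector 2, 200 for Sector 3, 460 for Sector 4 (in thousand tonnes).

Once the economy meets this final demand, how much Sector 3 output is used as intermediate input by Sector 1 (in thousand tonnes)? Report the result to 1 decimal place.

z_31 = 295.8

I − A =
  [   0.55    -0.05    -0.40     0.00]
  [  -0.05     0.75    -0.05    -0.40]
  [  -0.20    -0.30     0.80    -0.20]
  [   0.00    -0.10    -0.20     0.90]
Compute the cofactors C_ij = (−1)^(i+j)·(3×3 minor ij) of I−A; the adjugate is their transpose:
adj(I−A) = Cᵀ =
  [ 0.43950   0.15000   0.26025   0.12450]
  [ 0.05900   0.30200   0.08675   0.15350]
  [ 0.14150   0.16850   0.34700   0.15200]
  [ 0.03800   0.07100   0.08675   0.25325]
det(I−A) = Σ_j (I−A)_1j·C_1j = (0.55)(0.43950) + (-0.05)(0.05900) + (-0.40)(0.14150) + (0.00)(0.03800) = 0.182175
(I − A)⁻¹ = adj(I−A) / det(I−A) ≈
  [   2.4125     0.8234     1.4286     0.6834]
  [   0.3239     1.6577     0.4762     0.8426]
  [   0.7767     0.9249     1.9048     0.8344]
  [   0.2086     0.3897     0.4762     1.3901]
First solve x = (I − A)⁻¹ d = adj(I−A)·d / det(I−A); in particular x_1 = (0.43950·180 + 0.15000·540 + 0.26025·200 + 0.12450·460) / 0.182175 = 269.43 / 0.182175 ≈ 1478.963.
Intermediate flow from 3 to 1: z_31 = a_31 · x_1 = 0.20 × 269.43 / 0.182175 = 53.886 / 0.182175 ≈ 295.8.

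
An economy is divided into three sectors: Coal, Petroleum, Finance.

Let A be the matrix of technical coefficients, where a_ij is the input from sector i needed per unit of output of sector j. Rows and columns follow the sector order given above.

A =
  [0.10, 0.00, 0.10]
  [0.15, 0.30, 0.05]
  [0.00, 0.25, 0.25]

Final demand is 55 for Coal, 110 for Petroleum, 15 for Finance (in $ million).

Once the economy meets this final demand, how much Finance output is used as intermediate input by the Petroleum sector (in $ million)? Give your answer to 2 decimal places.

z_FP = 44.45

I − A =
  [   0.90     0.00    -0.10]
  [  -0.15     0.70    -0.05]
  [   0.00    -0.25     0.75]
Cofactors of I−A, C_ij = (−1)^(i+j)·(minor ij) (rows/columns in the sector order above):
  C_11 = (0.70)(0.75) − (-0.05)(-0.25) = 0.5125
  C_12 = −[(-0.15)(0.75) − (-0.05)(0.00)] = 0.1125
  C_13 = (-0.15)(-0.25) − (0.70)(0.00) = 0.0375
  C_21 = −[(0.00)(0.75) − (-0.10)(-0.25)] = 0.0250
  C_22 = (0.90)(0.75) − (-0.10)(0.00) = 0.6750
  C_23 = −[(0.90)(-0.25) − (0.00)(0.00)] = 0.2250
  C_31 = (0.00)(-0.05) − (-0.10)(0.70) = 0.0700
  C_32 = −[(0.90)(-0.05) − (-0.10)(-0.15)] = 0.0600
  C_33 = (0.90)(0.70) − (0.00)(-0.15) = 0.6300
det(I−A) = Σ_j (I−A)_1j·C_1j = (0.90)(0.5125) + (0.00)(0.1125) + (-0.10)(0.0375) = 0.4575
adj(I−A) = Cᵀ =
  [ 0.5125   0.0250   0.0700]
  [ 0.1125   0.6750   0.0600]
  [ 0.0375   0.2250   0.6300]
(I − A)⁻¹ = adj(I−A) / det(I−A) ≈
  [   1.1202     0.0546     0.1530]
  [   0.2459     1.4754     0.1311]
  [   0.0820     0.4918     1.3770]
First solve x = (I − A)⁻¹ d = adj(I−A)·d / det(I−A); in particular x_P = (0.1125·55 + 0.6750·110 + 0.0600·15) / 0.4575 = 81.3375 / 0.4575 ≈ 177.7869.
Intermediate flow from F to P: z_FP = a_FP · x_P = 0.25 × 81.3375 / 0.4575 = 20.334375 / 0.4575 ≈ 44.45.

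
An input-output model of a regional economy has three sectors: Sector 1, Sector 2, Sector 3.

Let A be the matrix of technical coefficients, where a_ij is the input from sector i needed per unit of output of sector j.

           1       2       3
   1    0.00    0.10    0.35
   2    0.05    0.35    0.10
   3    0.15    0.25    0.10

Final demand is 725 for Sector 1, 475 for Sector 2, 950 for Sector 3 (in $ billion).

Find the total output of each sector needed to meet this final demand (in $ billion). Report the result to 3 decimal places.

x_1 = 1388.822, x_2 = 1081.838, x_3 = 1587.536

I − A =
  [   1.00    -0.10    -0.35]
  [  -0.05     0.65    -0.10]
  [  -0.15    -0.25     0.90]
Cofactors of I−A, C_ij = (−1)^(i+j)·(minor ij) (rows/columns in the sector order above):
  C_11 = (0.65)(0.90) − (-0.10)(-0.25) = 0.5600
  C_12 = −[(-0.05)(0.90) − (-0.10)(-0.15)] = 0.0600
  C_13 = (-0.05)(-0.25) − (0.65)(-0.15) = 0.1100
  C_21 = −[(-0.10)(0.90) − (-0.35)(-0.25)] = 0.1775
  C_22 = (1.00)(0.90) − (-0.35)(-0.15) = 0.8475
  C_23 = −[(1.00)(-0.25) − (-0.10)(-0.15)] = 0.2650
  C_31 = (-0.10)(-0.10) − (-0.35)(0.65) = 0.2375
  C_32 = −[(1.00)(-0.10) − (-0.35)(-0.05)] = 0.1175
  C_33 = (1.00)(0.65) − (-0.10)(-0.05) = 0.6450
det(I−A) = Σ_j (I−A)_1j·C_1j = (1.00)(0.5600) + (-0.10)(0.0600) + (-0.35)(0.1100) = 0.5155
adj(I−A) = Cᵀ =
  [ 0.5600   0.1775   0.2375]
  [ 0.0600   0.8475   0.1175]
  [ 0.1100   0.2650   0.6450]
(I − A)⁻¹ = adj(I−A) / det(I−A) ≈
  [   1.0863     0.3443     0.4607]
  [   0.1164     1.6440     0.2279]
  [   0.2134     0.5141     1.2512]
x = (I − A)⁻¹ d = adj(I−A)·d / det(I−A), with det(I−A) = 0.5155:
  x_1 = (0.5600·725 + 0.1775·475 + 0.2375·950) / 0.5155 = 715.9375 / 0.5155 ≈ 1388.822
  x_2 = (0.0600·725 + 0.8475·475 + 0.1175·950) / 0.5155 = 557.6875 / 0.5155 ≈ 1081.838
  x_3 = (0.1100·725 + 0.2650·475 + 0.6450·950) / 0.5155 = 818.375 / 0.5155 ≈ 1587.536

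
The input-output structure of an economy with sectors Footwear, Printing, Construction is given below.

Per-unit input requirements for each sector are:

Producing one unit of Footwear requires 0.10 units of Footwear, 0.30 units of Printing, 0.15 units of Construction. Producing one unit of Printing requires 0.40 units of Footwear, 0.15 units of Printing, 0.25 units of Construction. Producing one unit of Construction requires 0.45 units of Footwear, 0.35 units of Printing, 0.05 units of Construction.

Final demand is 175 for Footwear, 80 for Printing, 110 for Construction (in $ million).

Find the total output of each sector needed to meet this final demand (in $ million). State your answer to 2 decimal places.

I − A =
  [   0.90    -0.40    -0.45]
  [  -0.30     0.85    -0.35]
  [  -0.15    -0.25     0.95]
Cofactors of I−A, C_ij = (−1)^(i+j)·(minor ij) (rows/columns in the sector order above):
  C_11 = (0.85)(0.95) − (-0.35)(-0.25) = 0.7200
  C_12 = −[(-0.30)(0.95) − (-0.35)(-0.15)] = 0.3375
  C_13 = (-0.30)(-0.25) − (0.85)(-0.15) = 0.2025
  C_21 = −[(-0.40)(0.95) − (-0.45)(-0.25)] = 0.4925
  C_22 = (0.90)(0.95) − (-0.45)(-0.15) = 0.7875
  C_23 = −[(0.90)(-0.25) − (-0.40)(-0.15)] = 0.2850
  C_31 = (-0.40)(-0.35) − (-0.45)(0.85) = 0.5225
  C_32 = −[(0.90)(-0.35) − (-0.45)(-0.30)] = 0.4500
  C_33 = (0.90)(0.85) − (-0.40)(-0.30) = 0.6450
det(I−A) = Σ_j (I−A)_1j·C_1j = (0.90)(0.7200) + (-0.40)(0.3375) + (-0.45)(0.2025) = 0.421875
adj(I−A) = Cᵀ =
  [ 0.7200   0.4925   0.5225]
  [ 0.3375   0.7875   0.4500]
  [ 0.2025   0.2850   0.6450]
(I − A)⁻¹ = adj(I−A) / det(I−A) ≈
  [   1.7067     1.1674     1.2385]
  [   0.8000     1.8667     1.0667]
  [   0.4800     0.6756     1.5289]
x = (I − A)⁻¹ d = adj(I−A)·d / det(I−A), with det(I−A) = 0.421875:
  x_1 = (0.7200·175 + 0.4925·80 + 0.5225·110) / 0.421875 = 222.875 / 0.421875 ≈ 528.30
  x_2 = (0.3375·175 + 0.7875·80 + 0.4500·110) / 0.421875 = 171.5625 / 0.421875 ≈ 406.67
  x_3 = (0.2025·175 + 0.2850·80 + 0.6450·110) / 0.421875 = 129.1875 / 0.421875 ≈ 306.22

x_1 = 528.30, x_2 = 406.67, x_3 = 306.22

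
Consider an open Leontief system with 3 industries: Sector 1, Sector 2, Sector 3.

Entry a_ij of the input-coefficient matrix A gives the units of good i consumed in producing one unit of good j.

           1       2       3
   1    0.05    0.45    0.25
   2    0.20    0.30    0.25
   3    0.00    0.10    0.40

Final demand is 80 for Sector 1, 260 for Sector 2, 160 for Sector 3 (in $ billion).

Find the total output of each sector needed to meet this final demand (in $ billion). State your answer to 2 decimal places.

x_1 = 487.91, x_2 = 644.43, x_3 = 374.07

I − A =
  [   0.95    -0.45    -0.25]
  [  -0.20     0.70    -0.25]
  [   0.00    -0.10     0.60]
Cofactors of I−A, C_ij = (−1)^(i+j)·(minor ij) (rows/columns in the sector order above):
  C_11 = (0.70)(0.60) − (-0.25)(-0.10) = 0.3950
  C_12 = −[(-0.20)(0.60) − (-0.25)(0.00)] = 0.1200
  C_13 = (-0.20)(-0.10) − (0.70)(0.00) = 0.0200
  C_21 = −[(-0.45)(0.60) − (-0.25)(-0.10)] = 0.2950
  C_22 = (0.95)(0.60) − (-0.25)(0.00) = 0.5700
  C_23 = −[(0.95)(-0.10) − (-0.45)(0.00)] = 0.0950
  C_31 = (-0.45)(-0.25) − (-0.25)(0.70) = 0.2875
  C_32 = −[(0.95)(-0.25) − (-0.25)(-0.20)] = 0.2875
  C_33 = (0.95)(0.70) − (-0.45)(-0.20) = 0.5750
det(I−A) = Σ_j (I−A)_1j·C_1j = (0.95)(0.3950) + (-0.45)(0.1200) + (-0.25)(0.0200) = 0.31625
adj(I−A) = Cᵀ =
  [ 0.3950   0.2950   0.2875]
  [ 0.1200   0.5700   0.2875]
  [ 0.0200   0.0950   0.5750]
(I − A)⁻¹ = adj(I−A) / det(I−A) ≈
  [   1.2490     0.9328     0.9091]
  [   0.3794     1.8024     0.9091]
  [   0.0632     0.3004     1.8182]
x = (I − A)⁻¹ d = adj(I−A)·d / det(I−A), with det(I−A) = 0.31625:
  x_1 = (0.3950·80 + 0.2950·260 + 0.2875·160) / 0.31625 = 154.30 / 0.31625 ≈ 487.91
  x_2 = (0.1200·80 + 0.5700·260 + 0.2875·160) / 0.31625 = 203.80 / 0.31625 ≈ 644.43
  x_3 = (0.0200·80 + 0.0950·260 + 0.5750·160) / 0.31625 = 118.30 / 0.31625 ≈ 374.07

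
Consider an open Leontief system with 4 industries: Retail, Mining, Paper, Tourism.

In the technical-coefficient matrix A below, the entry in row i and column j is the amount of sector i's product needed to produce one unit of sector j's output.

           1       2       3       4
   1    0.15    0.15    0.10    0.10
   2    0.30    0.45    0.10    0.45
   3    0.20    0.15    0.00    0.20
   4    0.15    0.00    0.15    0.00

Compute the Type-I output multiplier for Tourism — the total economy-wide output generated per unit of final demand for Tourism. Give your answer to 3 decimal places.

I − A =
  [   0.85    -0.15    -0.10    -0.10]
  [  -0.30     0.55    -0.10    -0.45]
  [  -0.20    -0.15     1.00    -0.20]
  [  -0.15     0.00    -0.15     1.00]
Compute the cofactors C_ij = (−1)^(i+j)·(3×3 minor ij) of I−A; the adjugate is their transpose:
adj(I−A) = Cᵀ =
  [ 0.508375   0.162750   0.088375   0.141750]
  [ 0.395000   0.783500   0.182125   0.428500]
  [ 0.181625   0.159750   0.404125   0.170875]
  [ 0.103500   0.048375   0.073875   0.391250]
det(I−A) = Σ_j (I−A)_1j·C_1j = (0.85)(0.508375) + (-0.15)(0.395000) + (-0.10)(0.181625) + (-0.10)(0.103500) = 0.34435625
(I − A)⁻¹ = adj(I−A) / det(I−A) ≈
  [   1.4763     0.4726     0.2566     0.4116]
  [   1.1471     2.2753     0.5289     1.2444]
  [   0.5274     0.4639     1.1736     0.4962]
  [   0.3006     0.1405     0.2145     1.1362]
The output multiplier for sector j is the column-j sum of the Leontief inverse (I − A)⁻¹ = adj(I−A) / det(I−A).
Column 4 of adj(I−A): (0.141750, 0.428500, 0.170875, 0.391250); det(I−A) = 0.34435625.
m_4 = (0.141750 + 0.428500 + 0.170875 + 0.391250) / 0.34435625 = 1.132375 / 0.34435625 ≈ 3.288.

m_4 = 3.288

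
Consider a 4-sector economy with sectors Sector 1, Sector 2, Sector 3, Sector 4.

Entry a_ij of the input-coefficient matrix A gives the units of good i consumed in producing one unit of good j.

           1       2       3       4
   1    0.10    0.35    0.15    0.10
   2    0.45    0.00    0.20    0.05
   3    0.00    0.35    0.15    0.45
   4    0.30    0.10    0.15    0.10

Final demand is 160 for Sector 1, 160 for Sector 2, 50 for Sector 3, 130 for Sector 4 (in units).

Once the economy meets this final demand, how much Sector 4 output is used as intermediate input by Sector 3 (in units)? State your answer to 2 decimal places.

z_43 = 77.42

I − A =
  [   0.90    -0.35    -0.15    -0.10]
  [  -0.45     1.00    -0.20    -0.05]
  [   0.00    -0.35     0.85    -0.45]
  [  -0.30    -0.10    -0.15     0.90]
Compute the cofactors C_ij = (−1)^(i+j)·(3×3 minor ij) of I−A; the adjugate is their transpose:
adj(I−A) = Cᵀ =
  [ 0.618625   0.311875   0.216875   0.194500]
  [ 0.353625   0.582000   0.232500   0.187875]
  [ 0.302250   0.360750   0.624000   0.365625]
  [ 0.295875   0.228750   0.202125   0.544500]
det(I−A) = Σ_j (I−A)_1j·C_1j = (0.90)(0.618625) + (-0.35)(0.353625) + (-0.15)(0.302250) + (-0.10)(0.295875) = 0.35806875
(I − A)⁻¹ = adj(I−A) / det(I−A) ≈
  [   1.7277     0.8710     0.6057     0.5432]
  [   0.9876     1.6254     0.6493     0.5247]
  [   0.8441     1.0075     1.7427     1.0211]
  [   0.8263     0.6388     0.5645     1.5207]
First solve x = (I − A)⁻¹ d = adj(I−A)·d / det(I−A); in particular x_3 = (0.302250·160 + 0.360750·160 + 0.624000·50 + 0.365625·130) / 0.35806875 = 184.81125 / 0.35806875 ≈ 516.1334.
Intermediate flow from 4 to 3: z_43 = a_43 · x_3 = 0.15 × 184.81125 / 0.35806875 = 27.7216875 / 0.35806875 ≈ 77.42.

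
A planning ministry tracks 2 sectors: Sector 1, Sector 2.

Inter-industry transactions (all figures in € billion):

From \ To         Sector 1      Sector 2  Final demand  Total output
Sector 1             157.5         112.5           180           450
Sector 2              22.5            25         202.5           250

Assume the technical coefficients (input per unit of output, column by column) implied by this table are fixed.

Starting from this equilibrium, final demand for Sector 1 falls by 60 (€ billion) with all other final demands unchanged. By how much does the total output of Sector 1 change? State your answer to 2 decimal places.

Δx_1 = -96.00

Technical coefficients a_ij = z_ij / X_j:
  a_11 = 157.5/450 = 0.35, a_21 = 22.5/450 = 0.05
  a_12 = 112.5/250 = 0.45, a_22 = 25/250 = 0.10
I − A =
  [   0.65    -0.45]
  [  -0.05     0.90]
det(I−A) = (0.65)(0.90) − (-0.45)(-0.05) = 0.5625
adj(I−A) = [[0.90, 0.45], [0.05, 0.65]]
(I − A)⁻¹ = adj(I−A) / det(I−A) ≈
  [   1.6000     0.8000]
  [   0.0889     1.1556]
Δx = (I − A)⁻¹ Δd with Δd having -60 in the Sector 1 component and 0 elsewhere.
So Δx_1 = L_11 · (-60), where L_11 = adj(I−A)_11 / det(I−A) = 0.90 / 0.5625.
Δx_1 = 0.90 × (-60) / 0.5625 = -54.00 / 0.5625 = -96.00.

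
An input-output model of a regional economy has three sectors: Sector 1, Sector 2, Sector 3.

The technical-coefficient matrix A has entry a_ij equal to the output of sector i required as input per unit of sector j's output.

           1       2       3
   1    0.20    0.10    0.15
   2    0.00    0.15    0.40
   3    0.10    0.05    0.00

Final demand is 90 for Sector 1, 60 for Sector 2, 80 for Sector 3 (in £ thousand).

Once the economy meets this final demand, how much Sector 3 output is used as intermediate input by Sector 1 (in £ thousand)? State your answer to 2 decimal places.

z_31 = 14.61

I − A =
  [   0.80    -0.10    -0.15]
  [   0.00     0.85    -0.40]
  [  -0.10    -0.05     1.00]
Cofactors of I−A, C_ij = (−1)^(i+j)·(minor ij) (rows/columns in the sector order above):
  C_11 = (0.85)(1.00) − (-0.40)(-0.05) = 0.8300
  C_12 = −[(0.00)(1.00) − (-0.40)(-0.10)] = 0.0400
  C_13 = (0.00)(-0.05) − (0.85)(-0.10) = 0.0850
  C_21 = −[(-0.10)(1.00) − (-0.15)(-0.05)] = 0.1075
  C_22 = (0.80)(1.00) − (-0.15)(-0.10) = 0.7850
  C_23 = −[(0.80)(-0.05) − (-0.10)(-0.10)] = 0.0500
  C_31 = (-0.10)(-0.40) − (-0.15)(0.85) = 0.1675
  C_32 = −[(0.80)(-0.40) − (-0.15)(0.00)] = 0.3200
  C_33 = (0.80)(0.85) − (-0.10)(0.00) = 0.6800
det(I−A) = Σ_j (I−A)_1j·C_1j = (0.80)(0.8300) + (-0.10)(0.0400) + (-0.15)(0.0850) = 0.64725
adj(I−A) = Cᵀ =
  [ 0.8300   0.1075   0.1675]
  [ 0.0400   0.7850   0.3200]
  [ 0.0850   0.0500   0.6800]
(I − A)⁻¹ = adj(I−A) / det(I−A) ≈
  [   1.2823     0.1661     0.2588]
  [   0.0618     1.2128     0.4944]
  [   0.1313     0.0772     1.0506]
First solve x = (I − A)⁻¹ d = adj(I−A)·d / det(I−A); in particular x_1 = (0.8300·90 + 0.1075·60 + 0.1675·80) / 0.64725 = 94.55 / 0.64725 ≈ 146.0796.
Intermediate flow from 3 to 1: z_31 = a_31 · x_1 = 0.10 × 94.55 / 0.64725 = 9.455 / 0.64725 ≈ 14.61.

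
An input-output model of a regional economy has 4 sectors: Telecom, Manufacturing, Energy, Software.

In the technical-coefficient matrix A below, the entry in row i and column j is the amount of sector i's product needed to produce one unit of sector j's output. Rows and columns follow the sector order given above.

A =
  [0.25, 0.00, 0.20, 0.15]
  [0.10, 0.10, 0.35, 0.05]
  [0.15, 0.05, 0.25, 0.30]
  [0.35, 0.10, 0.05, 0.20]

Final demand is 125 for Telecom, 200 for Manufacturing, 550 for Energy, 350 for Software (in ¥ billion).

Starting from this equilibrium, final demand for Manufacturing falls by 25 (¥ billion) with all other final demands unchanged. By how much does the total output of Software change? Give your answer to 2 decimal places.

Δx_4 = -4.98

I − A =
  [   0.75     0.00    -0.20    -0.15]
  [  -0.10     0.90    -0.35    -0.05]
  [  -0.15    -0.05     0.75    -0.30]
  [  -0.35    -0.10    -0.05     0.80]
Compute the cofactors C_ij = (−1)^(i+j)·(3×3 minor ij) of I−A; the adjugate is their transpose:
adj(I−A) = Cᵀ =
  [ 0.498125   0.025625   0.155000   0.153125]
  [ 0.150750   0.353250   0.213750   0.130500]
  [ 0.209625   0.052125   0.487500   0.225375]
  [ 0.249875   0.058625   0.125000   0.465125]
det(I−A) = Σ_j (I−A)_1j·C_1j = (0.75)(0.498125) + (0.00)(0.150750) + (-0.20)(0.209625) + (-0.15)(0.249875) = 0.2941875
(I − A)⁻¹ = adj(I−A) / det(I−A) ≈
  [   1.6932     0.0871     0.5269     0.5205]
  [   0.5124     1.2008     0.7266     0.4436]
  [   0.7126     0.1772     1.6571     0.7661]
  [   0.8494     0.1993     0.4249     1.5810]
Δx = (I − A)⁻¹ Δd with Δd having -25 in the Manufacturing component and 0 elsewhere.
So Δx_4 = L_42 · (-25), where L_42 = adj(I−A)_42 / det(I−A) = 0.058625 / 0.2941875.
Δx_4 = 0.058625 × (-25) / 0.2941875 = -1.465625 / 0.2941875 ≈ -4.98.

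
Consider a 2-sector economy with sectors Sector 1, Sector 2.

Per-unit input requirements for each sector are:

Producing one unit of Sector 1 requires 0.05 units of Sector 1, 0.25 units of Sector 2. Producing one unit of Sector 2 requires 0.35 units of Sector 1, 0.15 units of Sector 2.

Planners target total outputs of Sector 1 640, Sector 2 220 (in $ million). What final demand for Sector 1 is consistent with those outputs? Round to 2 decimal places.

I − A =
  [   0.95    -0.35]
  [  -0.25     0.85]
d = (I − A) x:
  d_1 = (+0.95)·640 + (-0.35)·220 = 531.00
  d_2 = (-0.25)·640 + (+0.85)·220 = 27.00

d_1 = 531.00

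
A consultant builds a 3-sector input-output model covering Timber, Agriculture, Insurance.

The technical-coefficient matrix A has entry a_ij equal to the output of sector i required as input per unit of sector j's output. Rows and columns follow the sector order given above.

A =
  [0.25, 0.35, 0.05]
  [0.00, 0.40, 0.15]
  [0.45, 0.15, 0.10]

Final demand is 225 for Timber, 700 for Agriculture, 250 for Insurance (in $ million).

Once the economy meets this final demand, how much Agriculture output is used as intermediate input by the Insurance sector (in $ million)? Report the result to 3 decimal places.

z_23 = 154.808

I − A =
  [   0.75    -0.35    -0.05]
  [   0.00     0.60    -0.15]
  [  -0.45    -0.15     0.90]
Cofactors of I−A, C_ij = (−1)^(i+j)·(minor ij) (rows/columns in the sector order above):
  C_11 = (0.60)(0.90) − (-0.15)(-0.15) = 0.5175
  C_12 = −[(0.00)(0.90) − (-0.15)(-0.45)] = 0.0675
  C_13 = (0.00)(-0.15) − (0.60)(-0.45) = 0.2700
  C_21 = −[(-0.35)(0.90) − (-0.05)(-0.15)] = 0.3225
  C_22 = (0.75)(0.90) − (-0.05)(-0.45) = 0.6525
  C_23 = −[(0.75)(-0.15) − (-0.35)(-0.45)] = 0.2700
  C_31 = (-0.35)(-0.15) − (-0.05)(0.60) = 0.0825
  C_32 = −[(0.75)(-0.15) − (-0.05)(0.00)] = 0.1125
  C_33 = (0.75)(0.60) − (-0.35)(0.00) = 0.4500
det(I−A) = Σ_j (I−A)_1j·C_1j = (0.75)(0.5175) + (-0.35)(0.0675) + (-0.05)(0.2700) = 0.3510
adj(I−A) = Cᵀ =
  [ 0.5175   0.3225   0.0825]
  [ 0.0675   0.6525   0.1125]
  [ 0.2700   0.2700   0.4500]
(I − A)⁻¹ = adj(I−A) / det(I−A) ≈
  [   1.4744     0.9188     0.2350]
  [   0.1923     1.8590     0.3205]
  [   0.7692     0.7692     1.2821]
First solve x = (I − A)⁻¹ d = adj(I−A)·d / det(I−A); in particular x_3 = (0.2700·225 + 0.2700·700 + 0.4500·250) / 0.3510 = 362.25 / 0.3510 ≈ 1032.05128.
Intermediate flow from 2 to 3: z_23 = a_23 · x_3 = 0.15 × 362.25 / 0.3510 = 54.3375 / 0.3510 ≈ 154.808.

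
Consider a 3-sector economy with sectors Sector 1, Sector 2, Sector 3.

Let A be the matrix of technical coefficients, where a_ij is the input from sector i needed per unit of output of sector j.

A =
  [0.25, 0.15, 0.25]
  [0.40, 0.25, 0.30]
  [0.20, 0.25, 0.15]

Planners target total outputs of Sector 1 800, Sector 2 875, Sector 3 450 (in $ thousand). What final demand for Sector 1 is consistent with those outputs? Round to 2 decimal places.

I − A =
  [   0.75    -0.15    -0.25]
  [  -0.40     0.75    -0.30]
  [  -0.20    -0.25     0.85]
d = (I − A) x:
  d_1 = (+0.75)·800 + (-0.15)·875 + (-0.25)·450 = 356.25
  d_2 = (-0.40)·800 + (+0.75)·875 + (-0.30)·450 = 201.25
  d_3 = (-0.20)·800 + (-0.25)·875 + (+0.85)·450 = 3.75

d_1 = 356.25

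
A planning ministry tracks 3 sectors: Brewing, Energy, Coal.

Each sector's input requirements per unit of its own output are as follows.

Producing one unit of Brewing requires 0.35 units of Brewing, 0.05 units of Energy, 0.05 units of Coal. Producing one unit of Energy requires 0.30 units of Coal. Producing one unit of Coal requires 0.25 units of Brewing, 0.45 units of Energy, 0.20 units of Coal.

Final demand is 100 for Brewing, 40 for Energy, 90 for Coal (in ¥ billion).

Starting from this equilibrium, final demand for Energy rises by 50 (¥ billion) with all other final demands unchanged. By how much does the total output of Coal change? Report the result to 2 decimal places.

Δx_C = 23.44

I − A =
  [   0.65     0.00    -0.25]
  [  -0.05     1.00    -0.45]
  [  -0.05    -0.30     0.80]
Cofactors of I−A, C_ij = (−1)^(i+j)·(minor ij) (rows/columns in the sector order above):
  C_11 = (1.00)(0.80) − (-0.45)(-0.30) = 0.6650
  C_12 = −[(-0.05)(0.80) − (-0.45)(-0.05)] = 0.0625
  C_13 = (-0.05)(-0.30) − (1.00)(-0.05) = 0.0650
  C_21 = −[(0.00)(0.80) − (-0.25)(-0.30)] = 0.0750
  C_22 = (0.65)(0.80) − (-0.25)(-0.05) = 0.5075
  C_23 = −[(0.65)(-0.30) − (0.00)(-0.05)] = 0.1950
  C_31 = (0.00)(-0.45) − (-0.25)(1.00) = 0.2500
  C_32 = −[(0.65)(-0.45) − (-0.25)(-0.05)] = 0.3050
  C_33 = (0.65)(1.00) − (0.00)(-0.05) = 0.6500
det(I−A) = Σ_j (I−A)_1j·C_1j = (0.65)(0.6650) + (0.00)(0.0625) + (-0.25)(0.0650) = 0.4160
adj(I−A) = Cᵀ =
  [ 0.6650   0.0750   0.2500]
  [ 0.0625   0.5075   0.3050]
  [ 0.0650   0.1950   0.6500]
(I − A)⁻¹ = adj(I−A) / det(I−A) ≈
  [   1.5986     0.1803     0.6010]
  [   0.1502     1.2200     0.7332]
  [   0.1563     0.4688     1.5625]
Δx = (I − A)⁻¹ Δd with Δd having +50 in the Energy component and 0 elsewhere.
So Δx_C = L_CE · (+50), where L_CE = adj(I−A)_CE / det(I−A) = 0.1950 / 0.4160.
Δx_C = 0.1950 × (+50) / 0.4160 = 9.75 / 0.4160 ≈ 23.44.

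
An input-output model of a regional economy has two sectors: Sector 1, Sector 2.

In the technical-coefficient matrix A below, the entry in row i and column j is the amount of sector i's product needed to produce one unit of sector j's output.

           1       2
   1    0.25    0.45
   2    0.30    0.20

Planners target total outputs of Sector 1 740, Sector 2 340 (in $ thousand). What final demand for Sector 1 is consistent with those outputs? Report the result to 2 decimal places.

I − A =
  [   0.75    -0.45]
  [  -0.30     0.80]
d = (I − A) x:
  d_1 = (+0.75)·740 + (-0.45)·340 = 402.00
  d_2 = (-0.30)·740 + (+0.80)·340 = 50.00

d_1 = 402.00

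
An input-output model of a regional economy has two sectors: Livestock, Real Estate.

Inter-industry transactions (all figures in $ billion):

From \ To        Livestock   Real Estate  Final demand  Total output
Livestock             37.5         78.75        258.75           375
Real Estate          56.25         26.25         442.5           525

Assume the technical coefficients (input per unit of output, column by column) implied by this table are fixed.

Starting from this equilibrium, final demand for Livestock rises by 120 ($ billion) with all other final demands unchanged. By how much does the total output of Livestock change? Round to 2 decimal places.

Technical coefficients a_ij = z_ij / X_j:
  a_11 = 37.5/375 = 0.10, a_21 = 56.25/375 = 0.15
  a_12 = 78.75/525 = 0.15, a_22 = 26.25/525 = 0.05
I − A =
  [   0.90    -0.15]
  [  -0.15     0.95]
det(I−A) = (0.90)(0.95) − (-0.15)(-0.15) = 0.8325
adj(I−A) = [[0.95, 0.15], [0.15, 0.90]]
(I − A)⁻¹ = adj(I−A) / det(I−A) ≈
  [   1.1411     0.1802]
  [   0.1802     1.0811]
Δx = (I − A)⁻¹ Δd with Δd having +120 in the Livestock component and 0 elsewhere.
So Δx_1 = L_11 · (+120), where L_11 = adj(I−A)_11 / det(I−A) = 0.95 / 0.8325.
Δx_1 = 0.95 × (+120) / 0.8325 = 114.00 / 0.8325 ≈ 136.94.

Δx_1 = 136.94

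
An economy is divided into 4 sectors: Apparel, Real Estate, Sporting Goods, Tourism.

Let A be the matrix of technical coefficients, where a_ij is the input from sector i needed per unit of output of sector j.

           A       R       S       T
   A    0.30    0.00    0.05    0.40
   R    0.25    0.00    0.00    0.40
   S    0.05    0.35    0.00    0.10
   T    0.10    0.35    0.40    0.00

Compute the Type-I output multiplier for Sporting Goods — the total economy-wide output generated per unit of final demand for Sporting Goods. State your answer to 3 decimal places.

m_S = 2.760

I − A =
  [   0.70     0.00    -0.05    -0.40]
  [  -0.25     1.00     0.00    -0.40]
  [  -0.05    -0.35     1.00    -0.10]
  [  -0.10    -0.35    -0.40     1.00]
Compute the cofactors C_ij = (−1)^(i+j)·(3×3 minor ij) of I−A; the adjugate is their transpose:
adj(I−A) = Cᵀ =
  [ 0.764000   0.215250   0.203000   0.412000]
  [ 0.288000   0.621000   0.166500   0.380250]
  [ 0.163250   0.262500   0.527000   0.223000]
  [ 0.242500   0.343875   0.289375   0.693125]
det(I−A) = Σ_j (I−A)_1j·C_1j = (0.70)(0.764000) + (0.00)(0.288000) + (-0.05)(0.163250) + (-0.40)(0.242500) = 0.4296375
(I − A)⁻¹ = adj(I−A) / det(I−A) ≈
  [   1.7782     0.5010     0.4725     0.9589]
  [   0.6703     1.4454     0.3875     0.8850]
  [   0.3800     0.6110     1.2266     0.5190]
  [   0.5644     0.8004     0.6735     1.6133]
The output multiplier for sector j is the column-j sum of the Leontief inverse (I − A)⁻¹ = adj(I−A) / det(I−A).
Column S of adj(I−A): (0.203000, 0.166500, 0.527000, 0.289375); det(I−A) = 0.4296375.
m_S = (0.203000 + 0.166500 + 0.527000 + 0.289375) / 0.4296375 = 1.185875 / 0.4296375 ≈ 2.760.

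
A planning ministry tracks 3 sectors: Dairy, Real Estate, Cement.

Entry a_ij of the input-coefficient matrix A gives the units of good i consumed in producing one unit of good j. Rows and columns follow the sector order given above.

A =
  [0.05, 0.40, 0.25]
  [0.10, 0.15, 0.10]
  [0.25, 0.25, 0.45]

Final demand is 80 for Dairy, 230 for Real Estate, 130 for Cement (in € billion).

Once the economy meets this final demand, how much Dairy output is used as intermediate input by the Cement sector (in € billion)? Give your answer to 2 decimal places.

z_13 = 149.24

I − A =
  [   0.95    -0.40    -0.25]
  [  -0.10     0.85    -0.10]
  [  -0.25    -0.25     0.55]
Cofactors of I−A, C_ij = (−1)^(i+j)·(minor ij) (rows/columns in the sector order above):
  C_11 = (0.85)(0.55) − (-0.10)(-0.25) = 0.4425
  C_12 = −[(-0.10)(0.55) − (-0.10)(-0.25)] = 0.0800
  C_13 = (-0.10)(-0.25) − (0.85)(-0.25) = 0.2375
  C_21 = −[(-0.40)(0.55) − (-0.25)(-0.25)] = 0.2825
  C_22 = (0.95)(0.55) − (-0.25)(-0.25) = 0.4600
  C_23 = −[(0.95)(-0.25) − (-0.40)(-0.25)] = 0.3375
  C_31 = (-0.40)(-0.10) − (-0.25)(0.85) = 0.2525
  C_32 = −[(0.95)(-0.10) − (-0.25)(-0.10)] = 0.1200
  C_33 = (0.95)(0.85) − (-0.40)(-0.10) = 0.7675
det(I−A) = Σ_j (I−A)_1j·C_1j = (0.95)(0.4425) + (-0.40)(0.0800) + (-0.25)(0.2375) = 0.3290
adj(I−A) = Cᵀ =
  [ 0.4425   0.2825   0.2525]
  [ 0.0800   0.4600   0.1200]
  [ 0.2375   0.3375   0.7675]
(I − A)⁻¹ = adj(I−A) / det(I−A) ≈
  [   1.3450     0.8587     0.7675]
  [   0.2432     1.3982     0.3647]
  [   0.7219     1.0258     2.3328]
First solve x = (I − A)⁻¹ d = adj(I−A)·d / det(I−A); in particular x_3 = (0.2375·80 + 0.3375·230 + 0.7675·130) / 0.3290 = 196.40 / 0.3290 ≈ 596.9605.
Intermediate flow from 1 to 3: z_13 = a_13 · x_3 = 0.25 × 196.40 / 0.3290 = 49.10 / 0.3290 ≈ 149.24.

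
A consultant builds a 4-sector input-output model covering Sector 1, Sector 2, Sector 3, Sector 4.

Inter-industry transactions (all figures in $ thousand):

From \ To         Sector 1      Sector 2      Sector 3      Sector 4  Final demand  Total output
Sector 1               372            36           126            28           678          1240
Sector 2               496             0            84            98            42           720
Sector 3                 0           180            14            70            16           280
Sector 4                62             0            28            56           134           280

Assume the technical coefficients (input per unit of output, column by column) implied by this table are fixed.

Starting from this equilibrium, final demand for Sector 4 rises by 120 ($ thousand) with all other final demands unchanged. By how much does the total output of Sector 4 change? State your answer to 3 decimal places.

Technical coefficients a_ij = z_ij / X_j:
  a_11 = 372/1240 = 0.30, a_21 = 496/1240 = 0.40, a_31 = 0/1240 = 0.00, a_41 = 62/1240 = 0.05
  a_12 = 36/720 = 0.05, a_22 = 0/720 = 0.00, a_32 = 180/720 = 0.25, a_42 = 0/720 = 0.00
  a_13 = 126/280 = 0.45, a_23 = 84/280 = 0.30, a_33 = 14/280 = 0.05, a_43 = 28/280 = 0.10
  a_14 = 28/280 = 0.10, a_24 = 98/280 = 0.35, a_34 = 70/280 = 0.25, a_44 = 56/280 = 0.20
I − A =
  [   0.70    -0.05    -0.45    -0.10]
  [  -0.40     1.00    -0.30    -0.35]
  [   0.00    -0.25     0.95    -0.25]
  [  -0.05     0.00    -0.10     0.80]
Compute the cofactors C_ij = (−1)^(i+j)·(3×3 minor ij) of I−A; the adjugate is their transpose:
adj(I−A) = Cᵀ =
  [ 0.666250   0.129250   0.383750   0.259750]
  [ 0.314375   0.504125   0.346875   0.368250]
  [ 0.096875   0.139375   0.538125   0.241250]
  [ 0.053750   0.025500   0.091250   0.548500]
det(I−A) = Σ_j (I−A)_1j·C_1j = (0.70)(0.666250) + (-0.05)(0.314375) + (-0.45)(0.096875) + (-0.10)(0.053750) = 0.4016875
(I − A)⁻¹ = adj(I−A) / det(I−A) ≈
  [   1.6586     0.3218     0.9553     0.6466]
  [   0.7826     1.2550     0.8635     0.9168]
  [   0.2412     0.3470     1.3397     0.6006]
  [   0.1338     0.0635     0.2272     1.3655]
Δx = (I − A)⁻¹ Δd with Δd having +120 in the Sector 4 component and 0 elsewhere.
So Δx_4 = L_44 · (+120), where L_44 = adj(I−A)_44 / det(I−A) = 0.548500 / 0.4016875.
Δx_4 = 0.548500 × (+120) / 0.4016875 = 65.82 / 0.4016875 ≈ 163.859.

Δx_4 = 163.859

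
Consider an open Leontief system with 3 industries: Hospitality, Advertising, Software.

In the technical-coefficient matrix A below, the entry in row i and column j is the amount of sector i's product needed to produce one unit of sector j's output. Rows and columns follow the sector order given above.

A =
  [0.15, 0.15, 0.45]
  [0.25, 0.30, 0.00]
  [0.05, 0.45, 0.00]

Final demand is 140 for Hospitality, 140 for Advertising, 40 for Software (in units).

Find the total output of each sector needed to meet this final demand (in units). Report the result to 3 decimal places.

x_1 = 325.681, x_2 = 316.315, x_3 = 198.626

I − A =
  [   0.85    -0.15    -0.45]
  [  -0.25     0.70     0.00]
  [  -0.05    -0.45     1.00]
Cofactors of I−A, C_ij = (−1)^(i+j)·(minor ij) (rows/columns in the sector order above):
  C_11 = (0.70)(1.00) − (0.00)(-0.45) = 0.7000
  C_12 = −[(-0.25)(1.00) − (0.00)(-0.05)] = 0.2500
  C_13 = (-0.25)(-0.45) − (0.70)(-0.05) = 0.1475
  C_21 = −[(-0.15)(1.00) − (-0.45)(-0.45)] = 0.3525
  C_22 = (0.85)(1.00) − (-0.45)(-0.05) = 0.8275
  C_23 = −[(0.85)(-0.45) − (-0.15)(-0.05)] = 0.3900
  C_31 = (-0.15)(0.00) − (-0.45)(0.70) = 0.3150
  C_32 = −[(0.85)(0.00) − (-0.45)(-0.25)] = 0.1125
  C_33 = (0.85)(0.70) − (-0.15)(-0.25) = 0.5575
det(I−A) = Σ_j (I−A)_1j·C_1j = (0.85)(0.7000) + (-0.15)(0.2500) + (-0.45)(0.1475) = 0.491125
adj(I−A) = Cᵀ =
  [ 0.7000   0.3525   0.3150]
  [ 0.2500   0.8275   0.1125]
  [ 0.1475   0.3900   0.5575]
(I − A)⁻¹ = adj(I−A) / det(I−A) ≈
  [   1.4253     0.7177     0.6414]
  [   0.5090     1.6849     0.2291]
  [   0.3003     0.7941     1.1351]
x = (I − A)⁻¹ d = adj(I−A)·d / det(I−A), with det(I−A) = 0.491125:
  x_1 = (0.7000·140 + 0.3525·140 + 0.3150·40) / 0.491125 = 159.95 / 0.491125 ≈ 325.681
  x_2 = (0.2500·140 + 0.8275·140 + 0.1125·40) / 0.491125 = 155.35 / 0.491125 ≈ 316.315
  x_3 = (0.1475·140 + 0.3900·140 + 0.5575·40) / 0.491125 = 97.55 / 0.491125 ≈ 198.626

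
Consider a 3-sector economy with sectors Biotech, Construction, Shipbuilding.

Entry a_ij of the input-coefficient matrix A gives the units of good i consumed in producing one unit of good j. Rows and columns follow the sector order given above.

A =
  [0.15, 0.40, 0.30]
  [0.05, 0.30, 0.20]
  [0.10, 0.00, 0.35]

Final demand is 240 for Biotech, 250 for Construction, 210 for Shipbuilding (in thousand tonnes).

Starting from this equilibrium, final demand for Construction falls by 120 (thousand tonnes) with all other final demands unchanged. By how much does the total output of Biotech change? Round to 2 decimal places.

I − A =
  [   0.85    -0.40    -0.30]
  [  -0.05     0.70    -0.20]
  [  -0.10     0.00     0.65]
Cofactors of I−A, C_ij = (−1)^(i+j)·(minor ij) (rows/columns in the sector order above):
  C_11 = (0.70)(0.65) − (-0.20)(0.00) = 0.4550
  C_12 = −[(-0.05)(0.65) − (-0.20)(-0.10)] = 0.0525
  C_13 = (-0.05)(0.00) − (0.70)(-0.10) = 0.0700
  C_21 = −[(-0.40)(0.65) − (-0.30)(0.00)] = 0.2600
  C_22 = (0.85)(0.65) − (-0.30)(-0.10) = 0.5225
  C_23 = −[(0.85)(0.00) − (-0.40)(-0.10)] = 0.0400
  C_31 = (-0.40)(-0.20) − (-0.30)(0.70) = 0.2900
  C_32 = −[(0.85)(-0.20) − (-0.30)(-0.05)] = 0.1850
  C_33 = (0.85)(0.70) − (-0.40)(-0.05) = 0.5750
det(I−A) = Σ_j (I−A)_1j·C_1j = (0.85)(0.4550) + (-0.40)(0.0525) + (-0.30)(0.0700) = 0.34475
adj(I−A) = Cᵀ =
  [ 0.4550   0.2600   0.2900]
  [ 0.0525   0.5225   0.1850]
  [ 0.0700   0.0400   0.5750]
(I − A)⁻¹ = adj(I−A) / det(I−A) ≈
  [   1.3198     0.7542     0.8412]
  [   0.1523     1.5156     0.5366]
  [   0.2030     0.1160     1.6679]
Δx = (I − A)⁻¹ Δd with Δd having -120 in the Construction component and 0 elsewhere.
So Δx_1 = L_12 · (-120), where L_12 = adj(I−A)_12 / det(I−A) = 0.2600 / 0.34475.
Δx_1 = 0.2600 × (-120) / 0.34475 = -31.20 / 0.34475 ≈ -90.50.

Δx_1 = -90.50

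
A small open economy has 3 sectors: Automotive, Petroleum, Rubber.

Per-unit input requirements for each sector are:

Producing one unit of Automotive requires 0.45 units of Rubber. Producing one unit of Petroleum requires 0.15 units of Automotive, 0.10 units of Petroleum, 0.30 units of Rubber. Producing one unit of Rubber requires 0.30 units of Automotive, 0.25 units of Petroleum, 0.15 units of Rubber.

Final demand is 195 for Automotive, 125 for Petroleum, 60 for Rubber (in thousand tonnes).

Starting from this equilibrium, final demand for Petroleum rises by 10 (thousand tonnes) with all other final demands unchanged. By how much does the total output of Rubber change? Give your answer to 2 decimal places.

I − A =
  [   1.00    -0.15    -0.30]
  [   0.00     0.90    -0.25]
  [  -0.45    -0.30     0.85]
Cofactors of I−A, C_ij = (−1)^(i+j)·(minor ij) (rows/columns in the sector order above):
  C_11 = (0.90)(0.85) − (-0.25)(-0.30) = 0.6900
  C_12 = −[(0.00)(0.85) − (-0.25)(-0.45)] = 0.1125
  C_13 = (0.00)(-0.30) − (0.90)(-0.45) = 0.4050
  C_21 = −[(-0.15)(0.85) − (-0.30)(-0.30)] = 0.2175
  C_22 = (1.00)(0.85) − (-0.30)(-0.45) = 0.7150
  C_23 = −[(1.00)(-0.30) − (-0.15)(-0.45)] = 0.3675
  C_31 = (-0.15)(-0.25) − (-0.30)(0.90) = 0.3075
  C_32 = −[(1.00)(-0.25) − (-0.30)(0.00)] = 0.2500
  C_33 = (1.00)(0.90) − (-0.15)(0.00) = 0.9000
det(I−A) = Σ_j (I−A)_1j·C_1j = (1.00)(0.6900) + (-0.15)(0.1125) + (-0.30)(0.4050) = 0.551625
adj(I−A) = Cᵀ =
  [ 0.6900   0.2175   0.3075]
  [ 0.1125   0.7150   0.2500]
  [ 0.4050   0.3675   0.9000]
(I − A)⁻¹ = adj(I−A) / det(I−A) ≈
  [   1.2508     0.3943     0.5574]
  [   0.2039     1.2962     0.4532]
  [   0.7342     0.6662     1.6315]
Δx = (I − A)⁻¹ Δd with Δd having +10 in the Petroleum component and 0 elsewhere.
So Δx_R = L_RP · (+10), where L_RP = adj(I−A)_RP / det(I−A) = 0.3675 / 0.551625.
Δx_R = 0.3675 × (+10) / 0.551625 = 3.675 / 0.551625 ≈ 6.66.

Δx_R = 6.66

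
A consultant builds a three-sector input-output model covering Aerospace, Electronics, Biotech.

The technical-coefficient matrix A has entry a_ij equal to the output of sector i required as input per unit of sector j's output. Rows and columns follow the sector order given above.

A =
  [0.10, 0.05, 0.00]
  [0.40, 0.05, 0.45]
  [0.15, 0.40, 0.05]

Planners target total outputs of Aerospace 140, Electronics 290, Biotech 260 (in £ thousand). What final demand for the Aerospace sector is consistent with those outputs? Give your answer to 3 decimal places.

I − A =
  [   0.90    -0.05     0.00]
  [  -0.40     0.95    -0.45]
  [  -0.15    -0.40     0.95]
d = (I − A) x:
  d_A = (+0.90)·140 + (-0.05)·290 + (+0.00)·260 = 111.500
  d_E = (-0.40)·140 + (+0.95)·290 + (-0.45)·260 = 102.500
  d_B = (-0.15)·140 + (-0.40)·290 + (+0.95)·260 = 110.000

d_A = 111.500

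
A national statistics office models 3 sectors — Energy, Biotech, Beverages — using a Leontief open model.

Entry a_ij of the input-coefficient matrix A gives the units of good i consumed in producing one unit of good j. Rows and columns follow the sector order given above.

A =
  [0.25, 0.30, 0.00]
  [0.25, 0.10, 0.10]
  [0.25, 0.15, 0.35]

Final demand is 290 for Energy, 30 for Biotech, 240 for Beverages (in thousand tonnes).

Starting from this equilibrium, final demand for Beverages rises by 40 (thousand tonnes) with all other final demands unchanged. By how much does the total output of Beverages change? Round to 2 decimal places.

Δx_3 = 64.65

I − A =
  [   0.75    -0.30     0.00]
  [  -0.25     0.90    -0.10]
  [  -0.25    -0.15     0.65]
Cofactors of I−A, C_ij = (−1)^(i+j)·(minor ij) (rows/columns in the sector order above):
  C_11 = (0.90)(0.65) − (-0.10)(-0.15) = 0.5700
  C_12 = −[(-0.25)(0.65) − (-0.10)(-0.25)] = 0.1875
  C_13 = (-0.25)(-0.15) − (0.90)(-0.25) = 0.2625
  C_21 = −[(-0.30)(0.65) − (0.00)(-0.15)] = 0.1950
  C_22 = (0.75)(0.65) − (0.00)(-0.25) = 0.4875
  C_23 = −[(0.75)(-0.15) − (-0.30)(-0.25)] = 0.1875
  C_31 = (-0.30)(-0.10) − (0.00)(0.90) = 0.0300
  C_32 = −[(0.75)(-0.10) − (0.00)(-0.25)] = 0.0750
  C_33 = (0.75)(0.90) − (-0.30)(-0.25) = 0.6000
det(I−A) = Σ_j (I−A)_1j·C_1j = (0.75)(0.5700) + (-0.30)(0.1875) + (0.00)(0.2625) = 0.37125
adj(I−A) = Cᵀ =
  [ 0.5700   0.1950   0.0300]
  [ 0.1875   0.4875   0.0750]
  [ 0.2625   0.1875   0.6000]
(I − A)⁻¹ = adj(I−A) / det(I−A) ≈
  [   1.5354     0.5253     0.0808]
  [   0.5051     1.3131     0.2020]
  [   0.7071     0.5051     1.6162]
Δx = (I − A)⁻¹ Δd with Δd having +40 in the Beverages component and 0 elsewhere.
So Δx_3 = L_33 · (+40), where L_33 = adj(I−A)_33 / det(I−A) = 0.6000 / 0.37125.
Δx_3 = 0.6000 × (+40) / 0.37125 = 24.00 / 0.37125 ≈ 64.65.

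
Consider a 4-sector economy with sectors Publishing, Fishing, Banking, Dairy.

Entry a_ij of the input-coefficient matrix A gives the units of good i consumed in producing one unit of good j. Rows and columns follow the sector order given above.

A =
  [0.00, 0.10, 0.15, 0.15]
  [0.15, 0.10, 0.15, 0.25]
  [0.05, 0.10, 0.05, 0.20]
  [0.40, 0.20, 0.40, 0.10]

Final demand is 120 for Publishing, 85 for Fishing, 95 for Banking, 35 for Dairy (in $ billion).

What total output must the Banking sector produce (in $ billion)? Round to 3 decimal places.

x_B = 193.805

I − A =
  [   1.00    -0.10    -0.15    -0.15]
  [  -0.15     0.90    -0.15    -0.25]
  [  -0.05    -0.10     0.95    -0.20]
  [  -0.40    -0.20    -0.40     0.90]
Compute the cofactors C_ij = (−1)^(i+j)·(3×3 minor ij) of I−A; the adjugate is their transpose:
adj(I−A) = Cᵀ =
  [ 0.620500   0.131500   0.196000   0.183500]
  [ 0.235000   0.696250   0.270250   0.292625]
  [ 0.139500   0.138000   0.678000   0.212250]
  [ 0.390000   0.274500   0.448500   0.816000]
det(I−A) = Σ_j (I−A)_1j·C_1j = (1.00)(0.620500) + (-0.10)(0.235000) + (-0.15)(0.139500) + (-0.15)(0.390000) = 0.517575
(I − A)⁻¹ = adj(I−A) / det(I−A) ≈
  [   1.1989     0.2541     0.3787     0.3545]
  [   0.4540     1.3452     0.5221     0.5654]
  [   0.2695     0.2666     1.3100     0.4101]
  [   0.7535     0.5304     0.8665     1.5766]
x = (I − A)⁻¹ d = adj(I−A)·d / det(I−A), with det(I−A) = 0.517575:
  x_P = (0.620500·120 + 0.131500·85 + 0.196000·95 + 0.183500·35) / 0.517575 = 110.68 / 0.517575 ≈ 213.843
  x_F = (0.235000·120 + 0.696250·85 + 0.270250·95 + 0.292625·35) / 0.517575 = 123.296875 / 0.517575 ≈ 238.220
  x_B = (0.139500·120 + 0.138000·85 + 0.678000·95 + 0.212250·35) / 0.517575 = 100.30875 / 0.517575 ≈ 193.805
  x_D = (0.390000·120 + 0.274500·85 + 0.448500·95 + 0.816000·35) / 0.517575 = 141.30 / 0.517575 ≈ 273.004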